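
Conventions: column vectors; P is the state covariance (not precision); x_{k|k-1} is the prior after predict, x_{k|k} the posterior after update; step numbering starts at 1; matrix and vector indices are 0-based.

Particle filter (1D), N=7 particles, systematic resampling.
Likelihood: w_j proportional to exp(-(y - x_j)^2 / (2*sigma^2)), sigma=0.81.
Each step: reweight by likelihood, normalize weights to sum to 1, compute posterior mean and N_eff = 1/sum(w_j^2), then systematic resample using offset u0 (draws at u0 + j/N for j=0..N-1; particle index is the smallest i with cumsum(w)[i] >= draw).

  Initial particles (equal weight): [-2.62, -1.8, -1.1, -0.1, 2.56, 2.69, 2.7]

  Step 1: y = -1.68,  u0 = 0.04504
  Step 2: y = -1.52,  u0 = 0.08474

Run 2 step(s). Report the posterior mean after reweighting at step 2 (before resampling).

step 1: w=[0.2106, 0.4084, 0.3195, 0.0616, 0.0000, 0.0000, 0.0000]  mean=-1.6443  Neff=3.1550  idx=[0, 0, 1, 1, 1, 2, 2]
step 2: w=[0.0741, 0.0741, 0.1754, 0.1754, 0.1754, 0.1628, 0.1628]  mean=-1.6935  Neff=6.3979  idx=[1, 2, 3, 4, 4, 5, 6]

post_mean = -1.6935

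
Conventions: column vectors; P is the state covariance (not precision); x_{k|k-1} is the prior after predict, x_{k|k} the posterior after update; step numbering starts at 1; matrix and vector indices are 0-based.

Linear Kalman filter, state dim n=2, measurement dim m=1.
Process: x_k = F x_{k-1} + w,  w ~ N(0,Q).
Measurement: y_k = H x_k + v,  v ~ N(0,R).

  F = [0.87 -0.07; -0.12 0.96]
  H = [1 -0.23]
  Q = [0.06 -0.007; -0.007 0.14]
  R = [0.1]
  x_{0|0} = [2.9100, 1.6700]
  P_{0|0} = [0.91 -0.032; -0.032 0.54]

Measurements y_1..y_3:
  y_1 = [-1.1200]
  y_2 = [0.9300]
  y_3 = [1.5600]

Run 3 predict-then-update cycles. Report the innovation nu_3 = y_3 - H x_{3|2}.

innov = [1.4940]

step 1: x^-=[2.4148, 1.2540]  P^-=[0.7553 -0.1653; -0.1653 0.6581]  S=[0.9662]  K=[0.8211; -0.3277]  nu=[-3.2464]  x^+=[-0.2509, 2.3180]  P^+=[0.1039 0.0947; 0.0947 0.5544]
step 2: x^-=[-0.3805, 2.2554]  P^-=[0.1298 0.0248; 0.0248 0.6306]  S=[0.2518]  K=[0.4930; -0.4775]  nu=[1.8292]  x^+=[0.5213, 1.3819]  P^+=[0.0686 0.0841; 0.0841 0.5732]
step 3: x^-=[0.3568, 1.2641]  P^-=[0.1045 0.0182; 0.0182 0.6498]  S=[0.2305]  K=[0.4352; -0.5693]  nu=[1.4940]  x^+=[1.0070, 0.4136]  P^+=[0.0609 0.0754; 0.0754 0.5751]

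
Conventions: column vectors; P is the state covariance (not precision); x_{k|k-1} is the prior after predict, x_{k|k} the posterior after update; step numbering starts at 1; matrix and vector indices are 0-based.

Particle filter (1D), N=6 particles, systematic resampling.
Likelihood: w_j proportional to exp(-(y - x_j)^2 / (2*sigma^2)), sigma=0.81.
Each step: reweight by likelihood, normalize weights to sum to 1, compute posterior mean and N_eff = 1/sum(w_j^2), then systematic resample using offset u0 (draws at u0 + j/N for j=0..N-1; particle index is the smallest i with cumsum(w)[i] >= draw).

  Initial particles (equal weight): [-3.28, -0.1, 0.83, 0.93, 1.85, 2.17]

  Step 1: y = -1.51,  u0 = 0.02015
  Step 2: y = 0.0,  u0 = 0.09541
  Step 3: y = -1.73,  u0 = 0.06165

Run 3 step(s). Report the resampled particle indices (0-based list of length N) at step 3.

resampled_idx = [0, 1, 2, 3, 4, 5]

step 1: w=[0.2718, 0.6503, 0.0456, 0.0317, 0.0005, 0.0001]  mean=-0.8880  Neff=2.0006  idx=[0, 0, 1, 1, 1, 1]
step 2: w=[0.0001, 0.0001, 0.2500, 0.2500, 0.2500, 0.2500]  mean=-0.1004  Neff=4.0011  idx=[2, 3, 3, 4, 5, 5]
step 3: w=[0.1667, 0.1667, 0.1667, 0.1667, 0.1667, 0.1667]  mean=-0.1000  Neff=6.0000  idx=[0, 1, 2, 3, 4, 5]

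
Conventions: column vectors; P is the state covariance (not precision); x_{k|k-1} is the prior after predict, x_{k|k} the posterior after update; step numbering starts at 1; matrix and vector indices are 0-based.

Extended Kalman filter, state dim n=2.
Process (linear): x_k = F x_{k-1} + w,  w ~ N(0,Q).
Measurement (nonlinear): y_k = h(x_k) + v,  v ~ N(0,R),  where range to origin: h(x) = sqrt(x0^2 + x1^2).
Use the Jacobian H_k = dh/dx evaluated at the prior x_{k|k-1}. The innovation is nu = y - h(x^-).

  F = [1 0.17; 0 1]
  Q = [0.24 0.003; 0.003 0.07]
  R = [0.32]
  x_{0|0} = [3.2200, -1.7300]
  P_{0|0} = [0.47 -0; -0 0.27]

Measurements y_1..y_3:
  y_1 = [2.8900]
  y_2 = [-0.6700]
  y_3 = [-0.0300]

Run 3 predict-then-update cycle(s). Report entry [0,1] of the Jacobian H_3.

H_jac[0,1] = -0.9988

step 1: x^-=[2.9259, -1.7300]  P^-=[0.7178 0.0489; 0.0489 0.3400]  H_jac=[0.8608 -0.5090]  S=[0.8971]  K=[0.6610; -0.1460]  nu=[-0.5091]  x^+=[2.5894, -1.6557]  P^+=[0.3258 0.1355; 0.1355 0.3209]
step 2: x^-=[2.3079, -1.6557]  P^-=[0.6212 0.1930; 0.1930 0.3909]  H_jac=[0.8125 -0.5829]  S=[0.6801]  K=[0.5767; -0.1044]  nu=[-3.5104]  x^+=[0.2835, -1.2891]  P^+=[0.3950 0.2340; 0.2340 0.3835]
step 3: x^-=[0.0643, -1.2891]  P^-=[0.7256 0.3022; 0.3022 0.4535]  H_jac=[0.0498 -0.9988]  S=[0.7441]  K=[-0.3570; -0.5885]  nu=[-1.3207]  x^+=[0.5358, -0.5119]  P^+=[0.6308 0.1458; 0.1458 0.1958]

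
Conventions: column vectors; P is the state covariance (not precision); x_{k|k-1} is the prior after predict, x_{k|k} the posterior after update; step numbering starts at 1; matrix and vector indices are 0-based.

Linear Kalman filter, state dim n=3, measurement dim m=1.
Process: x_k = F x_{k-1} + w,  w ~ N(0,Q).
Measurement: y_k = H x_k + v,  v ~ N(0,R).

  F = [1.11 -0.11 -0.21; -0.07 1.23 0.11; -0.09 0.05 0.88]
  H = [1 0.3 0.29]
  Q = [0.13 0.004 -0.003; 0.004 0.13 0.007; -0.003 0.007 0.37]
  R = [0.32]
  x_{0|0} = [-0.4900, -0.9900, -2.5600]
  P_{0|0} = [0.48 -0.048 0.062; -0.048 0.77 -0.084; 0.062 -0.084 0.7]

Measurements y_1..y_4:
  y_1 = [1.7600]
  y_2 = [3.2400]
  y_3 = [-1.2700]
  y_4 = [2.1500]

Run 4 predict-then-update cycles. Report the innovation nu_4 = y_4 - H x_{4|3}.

innov = [1.2603]

step 1: x^-=[0.1026, -1.4650, -2.2582]  P^-=[0.7405 -0.1884 -0.1169; -0.1884 1.2903 0.0348; -0.1169 0.0348 0.9011]  S=[1.0777]  K=[0.6033; 0.1938; 0.1437]  nu=[2.7518]  x^+=[1.7626, -0.9317, -1.8629]  P^+=[0.3483 -0.3143 -0.2103; -0.3143 1.2499 0.0048; -0.2103 0.0048 0.8789]
step 2: x^-=[2.4502, -1.4743, -1.8445]  P^-=[0.7881 -0.6741 -0.4376; -0.6741 2.0919 0.2273; -0.4376 0.2273 1.0931]  S=[0.7696]  K=[0.5964; 0.0252; -0.0681]  nu=[1.7670]  x^+=[3.5040, -1.4299, -1.9649]  P^+=[0.5144 -0.6857 -0.4063; -0.6857 2.0914 0.2286; -0.4063 0.2286 1.0895]
step 3: x^-=[4.4594, -2.2202, -2.1159]  P^-=[1.2046 -1.4030 -0.7412; -1.4030 3.4960 0.6004; -0.7412 0.6004 1.3138]  S=[0.7825]  K=[0.7268; -0.2301; -0.2301]  nu=[-4.4497]  x^+=[1.2253, -1.1965, -1.0919]  P^+=[0.7912 -1.2721 -0.6103; -1.2721 3.4546 0.5590; -0.6103 0.5590 1.2723]
step 4: x^-=[1.7209, -1.6775, -1.1309]  P^-=[1.8238 -2.5355 -1.0870; -2.5355 5.7555 1.1446; -1.0870 1.1446 1.5277]  S=[0.8376]  K=[0.8929; -0.5694; -0.3589]  nu=[1.2603]  x^+=[2.8462, -2.3951, -1.5833]  P^+=[1.1560 -2.1097 -0.8186; -2.1097 5.4839 0.9734; -0.8186 0.9734 1.4198]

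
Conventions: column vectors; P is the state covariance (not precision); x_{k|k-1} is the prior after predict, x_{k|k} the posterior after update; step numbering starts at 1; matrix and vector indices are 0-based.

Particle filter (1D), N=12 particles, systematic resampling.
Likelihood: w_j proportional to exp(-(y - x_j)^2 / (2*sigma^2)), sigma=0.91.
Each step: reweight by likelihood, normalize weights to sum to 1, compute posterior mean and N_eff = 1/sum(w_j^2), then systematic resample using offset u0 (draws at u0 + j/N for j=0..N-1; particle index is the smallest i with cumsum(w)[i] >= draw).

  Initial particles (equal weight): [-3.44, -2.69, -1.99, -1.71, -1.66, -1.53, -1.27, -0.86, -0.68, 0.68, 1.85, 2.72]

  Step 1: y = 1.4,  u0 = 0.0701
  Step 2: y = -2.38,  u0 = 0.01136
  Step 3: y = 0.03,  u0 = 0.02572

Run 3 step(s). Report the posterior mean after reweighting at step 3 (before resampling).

post_mean = 0.6800

step 1: w=[0.0000, 0.0000, 0.0005, 0.0014, 0.0017, 0.0027, 0.0064, 0.0217, 0.0348, 0.3464, 0.4192, 0.1654]  mean=1.4004  Neff=3.0789  idx=[9, 9, 9, 9, 9, 10, 10, 10, 10, 10, 11, 11]
step 2: w=[0.1988, 0.1988, 0.1988, 0.1988, 0.1988, 0.0012, 0.0012, 0.0012, 0.0012, 0.0012, 0.0000, 0.0000]  mean=0.6868  Neff=5.0582  idx=[0, 0, 0, 1, 1, 2, 2, 2, 3, 3, 4, 4]
step 3: w=[0.0833, 0.0833, 0.0833, 0.0833, 0.0833, 0.0833, 0.0833, 0.0833, 0.0833, 0.0833, 0.0833, 0.0833]  mean=0.6800  Neff=12.0000  idx=[0, 1, 2, 3, 4, 5, 6, 7, 8, 9, 10, 11]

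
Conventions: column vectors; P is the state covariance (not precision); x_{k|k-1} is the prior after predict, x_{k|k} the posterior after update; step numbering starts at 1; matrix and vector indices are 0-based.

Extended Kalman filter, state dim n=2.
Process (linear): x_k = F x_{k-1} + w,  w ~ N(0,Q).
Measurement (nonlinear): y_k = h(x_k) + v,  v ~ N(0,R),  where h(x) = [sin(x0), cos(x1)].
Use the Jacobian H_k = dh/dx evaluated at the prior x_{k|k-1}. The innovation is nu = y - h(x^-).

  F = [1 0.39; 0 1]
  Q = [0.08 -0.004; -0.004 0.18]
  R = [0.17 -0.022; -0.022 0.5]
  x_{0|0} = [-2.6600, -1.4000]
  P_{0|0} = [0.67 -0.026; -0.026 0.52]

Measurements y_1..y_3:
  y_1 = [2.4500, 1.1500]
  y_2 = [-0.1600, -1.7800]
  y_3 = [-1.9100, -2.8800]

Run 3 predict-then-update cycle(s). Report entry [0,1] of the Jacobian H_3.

H_jac[0,1] = 0.0000

step 1: x^-=[-3.2060, -1.4000]  P^-=[0.8088 0.1728; 0.1728 0.7000]  H_jac=[-0.9979 0.0000; 0.0000 0.9854]  S=[0.9755 -0.1919; -0.1919 1.1798]  K=[-0.8255 0.0100; -0.0638 0.5743]  nu=[2.3856, 0.9800]  x^+=[-5.1654, -0.9893]  P^+=[0.1408 0.0235; 0.0235 0.2928]
step 2: x^-=[-5.5512, -0.9893]  P^-=[0.2837 0.1337; 0.1337 0.4728]  H_jac=[0.7439 0.0000; 0.0000 0.8356]  S=[0.3270 0.0611; 0.0611 0.8302]  K=[0.6289 0.0883; 0.2182 0.4599]  nu=[-0.8283, -2.3293]  x^+=[-6.2779, -2.2412]  P^+=[0.1411 0.0363; 0.0363 0.2694]
step 3: x^-=[-7.1519, -2.2412]  P^-=[0.2904 0.1373; 0.1373 0.4494]  H_jac=[0.6458 0.0000; 0.0000 0.7835]  S=[0.2911 0.0475; 0.0475 0.7759]  K=[0.6278 0.1003; 0.2330 0.4396]  nu=[-1.1465, -2.2587]  x^+=[-8.0982, -3.5012]  P^+=[0.1619 0.0464; 0.0464 0.2740]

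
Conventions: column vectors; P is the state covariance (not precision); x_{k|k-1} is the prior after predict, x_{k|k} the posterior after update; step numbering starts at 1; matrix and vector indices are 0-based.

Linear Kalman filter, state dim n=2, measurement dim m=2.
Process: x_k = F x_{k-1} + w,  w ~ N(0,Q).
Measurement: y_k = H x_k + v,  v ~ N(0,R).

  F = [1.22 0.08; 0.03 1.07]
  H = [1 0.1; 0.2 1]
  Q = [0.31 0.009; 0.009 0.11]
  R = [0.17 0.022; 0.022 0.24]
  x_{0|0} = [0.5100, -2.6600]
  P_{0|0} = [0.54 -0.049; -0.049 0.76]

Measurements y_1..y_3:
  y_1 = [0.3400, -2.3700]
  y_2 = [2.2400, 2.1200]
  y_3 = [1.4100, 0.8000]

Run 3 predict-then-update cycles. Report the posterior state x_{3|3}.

x_post = [1.6319, 0.2120]

step 1: x^-=[0.4094, -2.8309]  P^-=[1.1090 0.0297; 0.0297 0.9775]  S=[1.2948 0.3719; 0.3719 1.2737]  K=[0.8756 -0.0581; -0.1346 0.8114]  nu=[0.2137, 0.3790]  x^+=[0.5745, -2.5521]  P^+=[0.1500 -0.0247; -0.0247 0.1967]
step 2: x^-=[0.4967, -2.7135]  P^-=[0.5298 -0.0010; -0.0010 0.3338]  S=[0.7029 0.1603; 0.1603 0.5946]  K=[0.7600 -0.0284; -0.0872 0.5846]  nu=[2.0147, 4.7342]  x^+=[1.8935, -0.1219]  P^+=[0.1302 -0.0161; -0.0161 0.1416]
step 3: x^-=[2.3003, -0.0736]  P^-=[0.5015 0.0048; 0.0048 0.2712]  S=[0.6752 0.1543; 0.1543 0.5332]  K=[0.7479 -0.0193; -0.0743 0.5320]  nu=[-0.8829, 0.4136]  x^+=[1.6319, 0.2120]  P^+=[0.1281 -0.0138; -0.0138 0.1288]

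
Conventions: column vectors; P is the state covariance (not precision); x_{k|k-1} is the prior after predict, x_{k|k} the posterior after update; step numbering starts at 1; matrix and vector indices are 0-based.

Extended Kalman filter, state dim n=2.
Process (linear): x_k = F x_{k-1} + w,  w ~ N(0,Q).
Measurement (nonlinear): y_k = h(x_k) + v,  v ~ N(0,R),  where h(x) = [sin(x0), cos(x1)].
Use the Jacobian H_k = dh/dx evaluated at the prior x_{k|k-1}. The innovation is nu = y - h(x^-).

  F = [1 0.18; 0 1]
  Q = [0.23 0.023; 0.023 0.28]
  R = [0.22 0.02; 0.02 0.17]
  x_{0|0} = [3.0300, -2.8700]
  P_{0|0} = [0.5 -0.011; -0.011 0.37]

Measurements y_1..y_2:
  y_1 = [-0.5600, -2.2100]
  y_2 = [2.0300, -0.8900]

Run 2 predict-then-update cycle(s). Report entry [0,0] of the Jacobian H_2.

H_jac[0,0] = -0.8931

step 1: x^-=[2.5134, -2.8700]  P^-=[0.7380 0.0786; 0.0786 0.6500]  H_jac=[-0.8091 0.0000; 0.0000 0.2683]  S=[0.7031 0.0029; 0.0029 0.2168]  K=[-0.8497 0.1088; -0.0938 0.8057]  nu=[-1.1477, -1.2467]  x^+=[3.3530, -3.7667]  P^+=[0.2284 0.0056; 0.0056 0.5035]
step 2: x^-=[2.6750, -3.7667]  P^-=[0.4767 0.1192; 0.1192 0.7835]  H_jac=[-0.8931 0.0000; 0.0000 -0.5852]  S=[0.6002 0.0823; 0.0823 0.4383]  K=[-0.7056 -0.0267; -0.0348 -1.0395]  nu=[1.5801, -0.0791]  x^+=[1.5621, -3.7395]  P^+=[0.1744 0.0319; 0.0319 0.3032]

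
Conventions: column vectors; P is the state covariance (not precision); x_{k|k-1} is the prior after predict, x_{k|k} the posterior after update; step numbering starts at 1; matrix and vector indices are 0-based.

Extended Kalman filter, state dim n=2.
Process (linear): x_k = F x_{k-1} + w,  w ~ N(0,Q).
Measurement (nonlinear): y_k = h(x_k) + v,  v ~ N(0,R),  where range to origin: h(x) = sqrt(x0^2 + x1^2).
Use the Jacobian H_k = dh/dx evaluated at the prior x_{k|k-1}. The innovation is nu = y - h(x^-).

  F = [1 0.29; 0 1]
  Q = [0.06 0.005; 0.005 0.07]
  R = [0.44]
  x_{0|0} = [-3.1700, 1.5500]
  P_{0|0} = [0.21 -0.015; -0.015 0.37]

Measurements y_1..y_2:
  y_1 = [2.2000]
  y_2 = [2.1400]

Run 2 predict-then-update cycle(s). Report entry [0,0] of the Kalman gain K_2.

step 1: x^-=[-2.7205, 1.5500]  P^-=[0.2924 0.0973; 0.0973 0.4400]  H_jac=[-0.8689 0.4950]  S=[0.6849]  K=[-0.3006; 0.1946]  nu=[-0.9311]  x^+=[-2.4406, 1.3688]  P^+=[0.2305 0.1374; 0.1374 0.4141]
step 2: x^-=[-2.0436, 1.3688]  P^-=[0.4050 0.2624; 0.2624 0.4841]  H_jac=[-0.8308 0.5565]  S=[0.6268]  K=[-0.3038; 0.0819]  nu=[-0.3197]  x^+=[-1.9465, 1.3426]  P^+=[0.3471 0.2780; 0.2780 0.4799]

K[0,0] = -0.3038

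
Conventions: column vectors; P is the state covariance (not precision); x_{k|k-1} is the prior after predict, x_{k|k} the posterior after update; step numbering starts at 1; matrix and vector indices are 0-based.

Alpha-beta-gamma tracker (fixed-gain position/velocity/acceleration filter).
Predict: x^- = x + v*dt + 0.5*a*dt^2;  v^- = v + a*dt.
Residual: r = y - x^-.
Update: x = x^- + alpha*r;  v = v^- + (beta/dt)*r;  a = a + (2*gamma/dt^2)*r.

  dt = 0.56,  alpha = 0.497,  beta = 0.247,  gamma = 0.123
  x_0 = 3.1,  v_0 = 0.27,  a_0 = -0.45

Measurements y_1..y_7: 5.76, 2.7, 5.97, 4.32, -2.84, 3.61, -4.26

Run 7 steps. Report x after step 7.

x_post = -3.2503

step 1: x_pred=3.1806  r=2.5794  x^+=4.4626  v^+=1.1557  a^+=1.5733
step 2: x_pred=5.3565  r=-2.6565  x^+=4.0362  v^+=0.8651  a^+=-0.5105
step 3: x_pred=4.4406  r=1.5294  x^+=5.2007  v^+=1.2538  a^+=0.6892
step 4: x_pred=6.0109  r=-1.6909  x^+=5.1705  v^+=0.8939  a^+=-0.6372
step 5: x_pred=5.5712  r=-8.4112  x^+=1.3908  v^+=-3.1728  a^+=-7.2353
step 6: x_pred=-1.5204  r=5.1304  x^+=1.0294  v^+=-4.9617  a^+=-3.2107
step 7: x_pred=-2.2526  r=-2.0074  x^+=-3.2503  v^+=-7.6451  a^+=-4.7854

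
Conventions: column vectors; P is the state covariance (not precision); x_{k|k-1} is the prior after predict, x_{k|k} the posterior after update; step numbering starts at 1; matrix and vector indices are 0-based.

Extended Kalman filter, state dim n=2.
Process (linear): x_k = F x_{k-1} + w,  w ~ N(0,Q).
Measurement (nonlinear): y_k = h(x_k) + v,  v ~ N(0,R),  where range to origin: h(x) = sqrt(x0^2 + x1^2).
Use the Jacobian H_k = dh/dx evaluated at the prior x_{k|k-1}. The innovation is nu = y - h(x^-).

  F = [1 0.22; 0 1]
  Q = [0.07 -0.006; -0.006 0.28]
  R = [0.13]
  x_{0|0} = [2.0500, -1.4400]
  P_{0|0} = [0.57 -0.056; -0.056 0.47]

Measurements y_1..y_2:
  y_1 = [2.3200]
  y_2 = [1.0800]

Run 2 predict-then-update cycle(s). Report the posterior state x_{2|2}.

step 1: x^-=[1.7332, -1.4400]  P^-=[0.6381 0.0414; 0.0414 0.7500]  H_jac=[0.7692 -0.6390]  S=[0.7731]  K=[0.6006; -0.5788]  nu=[0.0667]  x^+=[1.7732, -1.4786]  P^+=[0.3592 0.3102; 0.3102 0.4910]
step 2: x^-=[1.4479, -1.4786]  P^-=[0.5894 0.4122; 0.4122 0.7710]  H_jac=[0.6997 -0.7145]  S=[0.4000]  K=[0.2948; -0.6562]  nu=[-0.9895]  x^+=[1.1563, -0.8293]  P^+=[0.5547 0.4896; 0.4896 0.5988]

x_post = [1.1563, -0.8293]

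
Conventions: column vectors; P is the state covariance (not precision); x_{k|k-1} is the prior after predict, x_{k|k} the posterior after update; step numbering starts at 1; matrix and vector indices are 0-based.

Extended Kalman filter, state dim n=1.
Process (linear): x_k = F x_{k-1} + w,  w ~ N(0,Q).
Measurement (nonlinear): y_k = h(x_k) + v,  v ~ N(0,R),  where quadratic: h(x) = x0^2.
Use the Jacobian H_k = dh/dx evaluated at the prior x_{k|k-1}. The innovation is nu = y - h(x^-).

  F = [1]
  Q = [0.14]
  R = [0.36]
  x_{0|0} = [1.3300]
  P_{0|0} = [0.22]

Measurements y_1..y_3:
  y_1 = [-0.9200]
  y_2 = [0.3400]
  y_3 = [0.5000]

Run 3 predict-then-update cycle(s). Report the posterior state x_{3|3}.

x_post = [0.6017]

step 1: x^-=[1.3300]  P^-=[0.3600]  H_jac=[2.6600]  S=[2.9072]  K=[0.3294]  nu=[-2.6889]  x^+=[0.4443]  P^+=[0.0446]
step 2: x^-=[0.4443]  P^-=[0.1846]  H_jac=[0.8886]  S=[0.5058]  K=[0.3243]  nu=[0.1426]  x^+=[0.4906]  P^+=[0.1314]
step 3: x^-=[0.4906]  P^-=[0.2714]  H_jac=[0.9811]  S=[0.6212]  K=[0.4286]  nu=[0.2594]  x^+=[0.6017]  P^+=[0.1573]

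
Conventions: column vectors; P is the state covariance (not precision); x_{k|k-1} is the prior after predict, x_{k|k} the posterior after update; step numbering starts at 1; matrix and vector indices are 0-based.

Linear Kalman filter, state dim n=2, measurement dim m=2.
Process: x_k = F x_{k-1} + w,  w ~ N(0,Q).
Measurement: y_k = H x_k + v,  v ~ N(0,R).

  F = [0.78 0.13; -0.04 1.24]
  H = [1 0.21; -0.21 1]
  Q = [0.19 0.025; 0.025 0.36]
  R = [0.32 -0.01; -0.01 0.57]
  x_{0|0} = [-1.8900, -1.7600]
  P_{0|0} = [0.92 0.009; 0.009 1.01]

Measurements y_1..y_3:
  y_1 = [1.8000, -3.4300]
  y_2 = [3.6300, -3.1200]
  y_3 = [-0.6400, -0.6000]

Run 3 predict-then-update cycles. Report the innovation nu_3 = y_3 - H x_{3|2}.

innov = [-1.6241, 2.5772]

step 1: x^-=[-1.7030, -2.1068]  P^-=[0.7686 0.1678; 0.1678 1.9136]  S=[1.2435 0.3908; 0.3908 2.4470]  K=[0.6798 -0.1060; 0.2283 0.7311]  nu=[3.9454, -1.6808]  x^+=[1.1571, -2.4350]  P^+=[0.2229 -0.0204; -0.0204 0.4102]
step 2: x^-=[0.5860, -3.0657]  P^-=[0.3284 0.0645; 0.0645 0.9931]  S=[0.7193 0.1913; 0.1913 1.5505]  K=[0.4923 -0.0636; 0.2188 0.6048]  nu=[3.6878, 0.0687]  x^+=[2.3971, -2.2171]  P^+=[0.1598 -0.0076; -0.0076 0.3409]
step 3: x^-=[1.5815, -2.8451]  P^-=[0.2914 0.0676; 0.0676 0.8852]  S=[0.6789 0.1794; 0.1794 1.4397]  K=[0.4643 -0.0534; 0.2209 0.5775]  nu=[-1.6241, 2.5772]  x^+=[0.6899, -1.7155]  P^+=[0.1499 -0.0036; -0.0036 0.3262]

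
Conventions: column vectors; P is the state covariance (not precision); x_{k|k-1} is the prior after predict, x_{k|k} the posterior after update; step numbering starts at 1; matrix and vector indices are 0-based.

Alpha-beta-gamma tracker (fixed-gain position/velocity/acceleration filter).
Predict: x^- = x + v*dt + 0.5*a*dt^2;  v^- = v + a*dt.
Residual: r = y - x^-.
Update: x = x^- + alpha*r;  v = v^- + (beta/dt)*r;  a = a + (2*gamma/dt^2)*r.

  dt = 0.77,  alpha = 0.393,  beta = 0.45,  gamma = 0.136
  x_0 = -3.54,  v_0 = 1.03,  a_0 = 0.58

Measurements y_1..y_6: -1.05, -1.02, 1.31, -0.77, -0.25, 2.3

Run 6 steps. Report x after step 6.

x_post = -0.0249

step 1: x_pred=-2.5750  r=1.5250  x^+=-1.9757  v^+=2.3678  a^+=1.2796
step 2: x_pred=0.2269  r=-1.2469  x^+=-0.2631  v^+=2.6244  a^+=0.7076
step 3: x_pred=1.9674  r=-0.6574  x^+=1.7090  v^+=2.7850  a^+=0.4060
step 4: x_pred=3.9739  r=-4.7439  x^+=2.1095  v^+=0.3252  a^+=-1.7703
step 5: x_pred=1.8351  r=-2.0851  x^+=1.0157  v^+=-2.2565  a^+=-2.7269
step 6: x_pred=-1.5302  r=3.8302  x^+=-0.0249  v^+=-2.1178  a^+=-0.9697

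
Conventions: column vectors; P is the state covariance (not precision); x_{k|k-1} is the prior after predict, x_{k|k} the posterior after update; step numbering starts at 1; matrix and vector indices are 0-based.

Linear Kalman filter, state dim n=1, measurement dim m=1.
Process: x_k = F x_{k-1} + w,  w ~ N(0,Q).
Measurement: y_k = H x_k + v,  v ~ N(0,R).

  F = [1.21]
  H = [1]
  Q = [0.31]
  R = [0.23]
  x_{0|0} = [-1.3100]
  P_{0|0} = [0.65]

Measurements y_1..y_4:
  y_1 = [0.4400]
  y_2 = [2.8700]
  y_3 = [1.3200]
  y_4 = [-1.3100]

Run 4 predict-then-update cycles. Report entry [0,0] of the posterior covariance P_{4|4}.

P_post[0,0] = 0.1620

step 1: x^-=[-1.5851]  P^-=[1.2617]  S=[1.4917]  K=[0.8458]  nu=[2.0251]  x^+=[0.1277]  P^+=[0.1945]
step 2: x^-=[0.1546]  P^-=[0.5948]  S=[0.8248]  K=[0.7212]  nu=[2.7154]  x^+=[2.1128]  P^+=[0.1659]
step 3: x^-=[2.5565]  P^-=[0.5528]  S=[0.7828]  K=[0.7062]  nu=[-1.2365]  x^+=[1.6833]  P^+=[0.1624]
step 4: x^-=[2.0368]  P^-=[0.5478]  S=[0.7778]  K=[0.7043]  nu=[-3.3468]  x^+=[-0.3203]  P^+=[0.1620]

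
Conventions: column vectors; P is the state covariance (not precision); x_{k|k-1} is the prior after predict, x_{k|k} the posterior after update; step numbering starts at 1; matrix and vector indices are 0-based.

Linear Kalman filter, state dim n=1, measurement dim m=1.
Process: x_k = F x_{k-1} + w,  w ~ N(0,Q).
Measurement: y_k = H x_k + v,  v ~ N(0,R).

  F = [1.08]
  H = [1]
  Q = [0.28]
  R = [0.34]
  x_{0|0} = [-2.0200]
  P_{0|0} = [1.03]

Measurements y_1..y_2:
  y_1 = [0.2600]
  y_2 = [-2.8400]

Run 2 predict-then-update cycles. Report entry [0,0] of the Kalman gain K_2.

K[0,0] = 0.6393

step 1: x^-=[-2.1816]  P^-=[1.4814]  S=[1.8214]  K=[0.8133]  nu=[2.4416]  x^+=[-0.1958]  P^+=[0.2765]
step 2: x^-=[-0.2114]  P^-=[0.6025]  S=[0.9425]  K=[0.6393]  nu=[-2.6286]  x^+=[-1.8918]  P^+=[0.2174]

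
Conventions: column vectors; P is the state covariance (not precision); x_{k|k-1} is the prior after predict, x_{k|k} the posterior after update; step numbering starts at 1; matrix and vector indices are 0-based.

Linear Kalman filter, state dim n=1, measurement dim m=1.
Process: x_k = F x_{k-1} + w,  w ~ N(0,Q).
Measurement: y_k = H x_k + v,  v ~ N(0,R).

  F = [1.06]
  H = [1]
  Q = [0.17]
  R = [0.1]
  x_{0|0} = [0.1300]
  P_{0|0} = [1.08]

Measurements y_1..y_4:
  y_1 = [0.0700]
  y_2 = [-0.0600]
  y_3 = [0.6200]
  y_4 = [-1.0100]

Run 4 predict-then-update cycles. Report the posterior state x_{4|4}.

x_post = [-0.5896]

step 1: x^-=[0.1378]  P^-=[1.3835]  S=[1.4835]  K=[0.9326]  nu=[-0.0678]  x^+=[0.0746]  P^+=[0.0933]
step 2: x^-=[0.0790]  P^-=[0.2748]  S=[0.3748]  K=[0.7332]  nu=[-0.1390]  x^+=[-0.0229]  P^+=[0.0733]
step 3: x^-=[-0.0243]  P^-=[0.2524]  S=[0.3524]  K=[0.7162]  nu=[0.6443]  x^+=[0.4372]  P^+=[0.0716]
step 4: x^-=[0.4634]  P^-=[0.2505]  S=[0.3505]  K=[0.7147]  nu=[-1.4734]  x^+=[-0.5896]  P^+=[0.0715]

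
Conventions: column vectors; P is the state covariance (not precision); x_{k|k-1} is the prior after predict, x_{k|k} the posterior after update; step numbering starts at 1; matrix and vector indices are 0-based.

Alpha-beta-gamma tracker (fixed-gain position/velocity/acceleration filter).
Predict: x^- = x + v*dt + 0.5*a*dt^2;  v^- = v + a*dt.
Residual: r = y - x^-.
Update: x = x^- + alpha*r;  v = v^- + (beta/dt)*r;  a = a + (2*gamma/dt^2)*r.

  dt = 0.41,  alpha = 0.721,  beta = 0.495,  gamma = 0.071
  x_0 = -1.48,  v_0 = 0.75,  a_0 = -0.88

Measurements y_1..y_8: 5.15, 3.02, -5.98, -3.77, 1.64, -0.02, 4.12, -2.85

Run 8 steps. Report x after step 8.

x_post = -0.1279

step 1: x_pred=-1.2465  r=6.3965  x^+=3.3654  v^+=8.1118  a^+=4.5233
step 2: x_pred=7.0714  r=-4.0514  x^+=4.1503  v^+=5.0750  a^+=1.1010
step 3: x_pred=6.3236  r=-12.3036  x^+=-2.5473  v^+=-9.3280  a^+=-9.2923
step 4: x_pred=-7.1528  r=3.3828  x^+=-4.7138  v^+=-9.0538  a^+=-6.4348
step 5: x_pred=-8.9667  r=10.6067  x^+=-1.3193  v^+=1.1136  a^+=2.5250
step 6: x_pred=-0.6505  r=0.6305  x^+=-0.1959  v^+=2.9100  a^+=3.0576
step 7: x_pred=1.2542  r=2.8658  x^+=3.3204  v^+=7.6236  a^+=5.4784
step 8: x_pred=6.9066  r=-9.7566  x^+=-0.1279  v^+=-1.9095  a^+=-2.7633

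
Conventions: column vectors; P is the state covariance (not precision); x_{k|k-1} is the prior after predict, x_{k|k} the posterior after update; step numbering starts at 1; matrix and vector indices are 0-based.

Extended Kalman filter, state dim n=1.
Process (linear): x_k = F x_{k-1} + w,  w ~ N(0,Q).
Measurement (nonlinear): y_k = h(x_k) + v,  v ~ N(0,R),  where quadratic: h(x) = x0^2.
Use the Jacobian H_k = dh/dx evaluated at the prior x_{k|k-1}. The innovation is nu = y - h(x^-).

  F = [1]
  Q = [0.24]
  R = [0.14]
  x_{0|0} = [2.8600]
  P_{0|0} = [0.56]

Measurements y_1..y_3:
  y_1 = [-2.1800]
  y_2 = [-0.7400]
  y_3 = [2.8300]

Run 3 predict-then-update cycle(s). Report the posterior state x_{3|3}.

step 1: x^-=[2.8600]  P^-=[0.8000]  H_jac=[5.7200]  S=[26.3147]  K=[0.1739]  nu=[-10.3596]  x^+=[1.0585]  P^+=[0.0043]
step 2: x^-=[1.0585]  P^-=[0.2443]  H_jac=[2.1170]  S=[1.2347]  K=[0.4188]  nu=[-1.8605]  x^+=[0.2794]  P^+=[0.0277]
step 3: x^-=[0.2794]  P^-=[0.2677]  H_jac=[0.5587]  S=[0.2236]  K=[0.6690]  nu=[2.7520]  x^+=[2.1204]  P^+=[0.1676]

x_post = [2.1204]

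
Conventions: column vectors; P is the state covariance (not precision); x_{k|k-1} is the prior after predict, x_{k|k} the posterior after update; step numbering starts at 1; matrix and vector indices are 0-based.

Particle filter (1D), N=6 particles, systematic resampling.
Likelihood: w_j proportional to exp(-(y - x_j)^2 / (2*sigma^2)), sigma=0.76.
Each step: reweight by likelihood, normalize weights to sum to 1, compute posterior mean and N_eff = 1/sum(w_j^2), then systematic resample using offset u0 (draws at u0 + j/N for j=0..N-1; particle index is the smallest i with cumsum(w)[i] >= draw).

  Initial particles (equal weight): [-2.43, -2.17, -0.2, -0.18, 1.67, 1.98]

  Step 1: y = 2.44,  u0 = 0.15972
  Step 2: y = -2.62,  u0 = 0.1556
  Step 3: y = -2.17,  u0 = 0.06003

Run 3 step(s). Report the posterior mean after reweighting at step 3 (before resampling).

step 1: w=[0.0000, 0.0000, 0.0017, 0.0018, 0.4168, 0.5797]  mean=1.8432  Neff=1.9616  idx=[4, 4, 5, 5, 5, 5]
step 2: w=[0.4223, 0.4223, 0.0389, 0.0389, 0.0389, 0.0389]  mean=1.7182  Neff=2.7573  idx=[0, 0, 1, 1, 1, 5]
step 3: w=[0.1954, 0.1954, 0.1954, 0.1954, 0.1954, 0.0229]  mean=1.6771  Neff=5.2227  idx=[0, 1, 2, 2, 3, 4]

post_mean = 1.6771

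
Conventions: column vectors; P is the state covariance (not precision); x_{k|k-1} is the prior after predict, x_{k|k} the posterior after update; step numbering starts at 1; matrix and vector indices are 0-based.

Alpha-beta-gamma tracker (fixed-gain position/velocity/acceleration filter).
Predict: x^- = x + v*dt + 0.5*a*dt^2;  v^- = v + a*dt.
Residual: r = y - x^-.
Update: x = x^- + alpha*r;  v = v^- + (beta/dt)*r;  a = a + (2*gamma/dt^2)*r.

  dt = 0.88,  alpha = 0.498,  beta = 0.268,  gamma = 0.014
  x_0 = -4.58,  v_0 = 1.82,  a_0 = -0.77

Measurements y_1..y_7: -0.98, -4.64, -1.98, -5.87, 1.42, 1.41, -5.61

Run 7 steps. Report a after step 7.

a_post = -0.6282

step 1: x_pred=-3.2765  r=2.2965  x^+=-2.1329  v^+=1.8418  a^+=-0.6870
step 2: x_pred=-0.7781  r=-3.8619  x^+=-2.7013  v^+=0.0611  a^+=-0.8266
step 3: x_pred=-2.9676  r=0.9876  x^+=-2.4758  v^+=-0.3655  a^+=-0.7909
step 4: x_pred=-3.1036  r=-2.7664  x^+=-4.4813  v^+=-1.9040  a^+=-0.8909
step 5: x_pred=-6.5017  r=7.9217  x^+=-2.5567  v^+=-0.2754  a^+=-0.6045
step 6: x_pred=-3.0332  r=4.4432  x^+=-0.8205  v^+=0.5457  a^+=-0.4438
step 7: x_pred=-0.5121  r=-5.0979  x^+=-3.0508  v^+=-1.3974  a^+=-0.6282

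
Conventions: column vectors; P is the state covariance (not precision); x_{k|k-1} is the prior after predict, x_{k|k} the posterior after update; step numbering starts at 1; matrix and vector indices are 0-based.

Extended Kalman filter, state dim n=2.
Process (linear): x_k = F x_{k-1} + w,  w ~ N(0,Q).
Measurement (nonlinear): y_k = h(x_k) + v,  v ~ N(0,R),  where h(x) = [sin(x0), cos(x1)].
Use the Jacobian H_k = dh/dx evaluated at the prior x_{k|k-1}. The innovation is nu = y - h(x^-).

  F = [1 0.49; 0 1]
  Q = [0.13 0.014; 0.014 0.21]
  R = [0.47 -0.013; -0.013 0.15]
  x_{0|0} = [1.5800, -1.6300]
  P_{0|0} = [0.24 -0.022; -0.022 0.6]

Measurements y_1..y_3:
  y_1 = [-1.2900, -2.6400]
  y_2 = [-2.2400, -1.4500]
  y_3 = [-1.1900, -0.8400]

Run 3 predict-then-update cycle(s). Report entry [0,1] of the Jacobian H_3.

step 1: x^-=[0.7813, -1.6300]  P^-=[0.4925 0.2860; 0.2860 0.8100]  H_jac=[0.7100 0.0000; 0.0000 0.9982]  S=[0.7183 0.1897; 0.1897 0.9572]  K=[0.4306 0.2129; 0.0629 0.8323]  nu=[-1.9942, -2.5808]  x^+=[-0.6269, -3.9034]  P^+=[0.2811 0.0264; 0.0264 0.1242]
step 2: x^-=[-2.5396, -3.9034]  P^-=[0.4668 0.1013; 0.1013 0.3342]  H_jac=[-0.8242 0.0000; 0.0000 -0.6903]  S=[0.7871 0.0446; 0.0446 0.3093]  K=[-0.4799 -0.1568; -0.0643 -0.7368]  nu=[-1.6737, -0.7264]  x^+=[-1.6224, -3.2606]  P^+=[0.2712 0.0250; 0.0250 0.1589]
step 3: x^-=[-3.2201, -3.2606]  P^-=[0.4639 0.1169; 0.1169 0.3689]  H_jac=[-0.9969 0.0000; 0.0000 -0.1188]  S=[0.9310 0.0008; 0.0008 0.1552]  K=[-0.4966 -0.0868; -0.1249 -0.2816]  nu=[-1.2685, 0.1529]  x^+=[-2.6034, -3.1453]  P^+=[0.2330 0.0552; 0.0552 0.3420]

H_jac[0,1] = 0.0000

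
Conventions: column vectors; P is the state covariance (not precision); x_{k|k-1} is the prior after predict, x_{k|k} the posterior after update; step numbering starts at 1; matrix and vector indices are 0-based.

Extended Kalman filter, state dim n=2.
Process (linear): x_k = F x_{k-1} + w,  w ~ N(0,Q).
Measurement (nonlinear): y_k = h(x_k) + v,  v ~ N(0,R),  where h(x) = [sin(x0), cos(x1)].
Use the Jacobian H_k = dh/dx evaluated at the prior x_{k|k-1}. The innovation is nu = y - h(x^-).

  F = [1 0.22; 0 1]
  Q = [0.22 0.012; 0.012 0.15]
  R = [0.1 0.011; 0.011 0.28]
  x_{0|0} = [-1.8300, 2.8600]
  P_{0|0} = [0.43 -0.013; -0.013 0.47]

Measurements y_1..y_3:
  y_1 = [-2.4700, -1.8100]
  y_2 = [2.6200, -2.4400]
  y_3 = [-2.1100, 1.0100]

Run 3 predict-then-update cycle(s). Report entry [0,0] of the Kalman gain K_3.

K[0,0] = 0.9762

step 1: x^-=[-1.2008, 2.8600]  P^-=[0.6670 0.1024; 0.1024 0.6200]  H_jac=[0.3616 0.0000; 0.0000 -0.2779]  S=[0.1872 0.0007; 0.0007 0.3279]  K=[1.2887 -0.0896; 0.1998 -0.5259]  nu=[-1.5377, -0.8494]  x^+=[-3.1063, 2.9995]  P^+=[0.3536 0.0392; 0.0392 0.5220]
step 2: x^-=[-2.4464, 2.9995]  P^-=[0.6162 0.1661; 0.1661 0.6720]  H_jac=[-0.7679 0.0000; 0.0000 -0.1416]  S=[0.4634 0.0291; 0.0291 0.2935]  K=[-1.0225 0.0211; -0.2565 -0.2989]  nu=[3.2606, -1.4501]  x^+=[-5.8109, 2.5965]  P^+=[0.1329 0.0377; 0.0377 0.6108]
step 3: x^-=[-5.2397, 2.5965]  P^-=[0.3990 0.1841; 0.1841 0.7608]  H_jac=[0.5032 0.0000; 0.0000 -0.5185]  S=[0.2010 -0.0370; -0.0370 0.4845]  K=[0.9762 -0.1224; 0.3152 -0.7901]  nu=[-2.9742, 1.8651]  x^+=[-8.3713, 0.1854]  P^+=[0.1913 0.0454; 0.0454 0.4200]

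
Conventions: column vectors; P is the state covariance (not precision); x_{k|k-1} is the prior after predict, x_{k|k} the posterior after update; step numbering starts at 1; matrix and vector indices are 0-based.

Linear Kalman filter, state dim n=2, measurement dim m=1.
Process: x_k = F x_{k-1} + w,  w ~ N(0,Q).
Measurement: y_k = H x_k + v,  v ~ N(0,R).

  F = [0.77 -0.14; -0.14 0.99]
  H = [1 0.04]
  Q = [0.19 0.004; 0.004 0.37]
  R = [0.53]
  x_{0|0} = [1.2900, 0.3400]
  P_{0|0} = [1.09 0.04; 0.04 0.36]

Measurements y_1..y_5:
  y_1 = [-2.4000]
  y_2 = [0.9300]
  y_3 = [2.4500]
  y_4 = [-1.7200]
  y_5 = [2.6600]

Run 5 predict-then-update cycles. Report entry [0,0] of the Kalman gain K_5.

K[0,0] = 0.4341

step 1: x^-=[0.9457, 0.1560]  P^-=[0.8347 -0.1321; -0.1321 0.7331]  S=[1.3553]  K=[0.6120; -0.0758]  nu=[-3.3519]  x^+=[-1.1056, 0.4102]  P^+=[0.3271 -0.0692; -0.0692 0.7253]
step 2: x^-=[-0.9087, 0.5609]  P^-=[0.4131 -0.1859; -0.1859 1.1065]  S=[0.9300]  K=[0.4362; -0.1523]  nu=[1.8163]  x^+=[-0.1165, 0.2843]  P^+=[0.2361 -0.1241; -0.1241 1.0849]
step 3: x^-=[-0.1295, 0.2977]  P^-=[0.3780 -0.2689; -0.2689 1.4723]  S=[0.8889]  K=[0.4132; -0.2362]  nu=[2.5676]  x^+=[0.9314, -0.3088]  P^+=[0.2263 -0.1821; -0.1821 1.4227]
step 4: x^-=[0.7604, -0.4361]  P^-=[0.3913 -0.3600; -0.3600 1.8193]  S=[0.8954]  K=[0.4209; -0.3207]  nu=[-2.4630]  x^+=[-0.2763, 0.3539]  P^+=[0.2327 -0.2391; -0.2391 1.7272]
step 5: x^-=[-0.2623, 0.3890]  P^-=[0.4133 -0.4474; -0.4474 2.1337]  S=[0.9110]  K=[0.4341; -0.3975]  nu=[2.9067]  x^+=[0.9995, -0.7663]  P^+=[0.2417 -0.2902; -0.2902 1.9898]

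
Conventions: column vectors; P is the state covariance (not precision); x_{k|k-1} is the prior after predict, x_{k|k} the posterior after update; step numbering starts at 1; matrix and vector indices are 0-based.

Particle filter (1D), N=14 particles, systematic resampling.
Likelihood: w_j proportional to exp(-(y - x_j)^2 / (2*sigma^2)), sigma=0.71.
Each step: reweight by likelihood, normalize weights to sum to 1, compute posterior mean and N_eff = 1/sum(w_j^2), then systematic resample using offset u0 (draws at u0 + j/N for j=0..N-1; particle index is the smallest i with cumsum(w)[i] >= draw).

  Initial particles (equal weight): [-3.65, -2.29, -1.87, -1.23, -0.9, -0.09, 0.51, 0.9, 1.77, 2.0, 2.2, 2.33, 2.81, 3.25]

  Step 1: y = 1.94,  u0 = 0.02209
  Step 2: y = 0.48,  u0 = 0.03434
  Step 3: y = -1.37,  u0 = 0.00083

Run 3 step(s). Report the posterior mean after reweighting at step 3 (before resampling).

step 1: w=[0.0000, 0.0000, 0.0000, 0.0000, 0.0001, 0.0034, 0.0268, 0.0697, 0.1980, 0.2030, 0.1905, 0.1752, 0.0962, 0.0371]  mean=2.0507  Neff=6.1119  idx=[6, 7, 8, 8, 9, 9, 9, 10, 10, 10, 11, 11, 12, 12]
step 2: w=[0.3618, 0.3040, 0.0695, 0.0695, 0.0366, 0.0366, 0.0366, 0.0193, 0.0193, 0.0193, 0.0121, 0.0121, 0.0017, 0.0017]  mean=1.1168  Neff=4.1947  idx=[0, 0, 0, 0, 0, 1, 1, 1, 1, 2, 3, 4, 6, 9]
step 3: w=[0.1722, 0.1722, 0.1722, 0.1722, 0.1722, 0.0346, 0.0346, 0.0346, 0.0346, 0.0003, 0.0003, 0.0001, 0.0001, 0.0000]  mean=0.5650  Neff=6.5357  idx=[0, 0, 0, 1, 1, 2, 2, 2, 3, 3, 4, 4, 4, 6]

post_mean = 0.5650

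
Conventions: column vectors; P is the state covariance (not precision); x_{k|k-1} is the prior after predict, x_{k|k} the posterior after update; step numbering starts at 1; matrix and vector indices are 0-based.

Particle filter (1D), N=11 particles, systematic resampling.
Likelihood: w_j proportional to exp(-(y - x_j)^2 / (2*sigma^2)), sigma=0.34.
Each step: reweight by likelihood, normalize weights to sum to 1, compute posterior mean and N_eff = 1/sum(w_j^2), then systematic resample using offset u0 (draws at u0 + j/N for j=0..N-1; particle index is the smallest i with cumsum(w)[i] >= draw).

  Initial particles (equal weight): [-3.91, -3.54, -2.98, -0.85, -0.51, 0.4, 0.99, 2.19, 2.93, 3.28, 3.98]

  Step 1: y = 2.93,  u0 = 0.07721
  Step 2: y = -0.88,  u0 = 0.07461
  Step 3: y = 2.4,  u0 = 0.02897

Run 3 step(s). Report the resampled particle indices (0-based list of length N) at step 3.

resampled_idx = [0, 1, 2, 3, 4, 5, 6, 7, 8, 9, 10]

step 1: w=[0.0000, 0.0000, 0.0000, 0.0000, 0.0000, 0.0000, 0.0000, 0.0554, 0.5914, 0.3482, 0.0050]  mean=3.0162  Neff=2.1092  idx=[8, 8, 8, 8, 8, 8, 8, 9, 9, 9, 9]
step 2: w=[0.1429, 0.1429, 0.1429, 0.1429, 0.1429, 0.1429, 0.1429, 0.0000, 0.0000, 0.0000, 0.0000]  mean=2.9300  Neff=7.0000  idx=[0, 1, 1, 2, 3, 3, 4, 4, 5, 6, 6]
step 3: w=[0.0909, 0.0909, 0.0909, 0.0909, 0.0909, 0.0909, 0.0909, 0.0909, 0.0909, 0.0909, 0.0909]  mean=2.9300  Neff=11.0000  idx=[0, 1, 2, 3, 4, 5, 6, 7, 8, 9, 10]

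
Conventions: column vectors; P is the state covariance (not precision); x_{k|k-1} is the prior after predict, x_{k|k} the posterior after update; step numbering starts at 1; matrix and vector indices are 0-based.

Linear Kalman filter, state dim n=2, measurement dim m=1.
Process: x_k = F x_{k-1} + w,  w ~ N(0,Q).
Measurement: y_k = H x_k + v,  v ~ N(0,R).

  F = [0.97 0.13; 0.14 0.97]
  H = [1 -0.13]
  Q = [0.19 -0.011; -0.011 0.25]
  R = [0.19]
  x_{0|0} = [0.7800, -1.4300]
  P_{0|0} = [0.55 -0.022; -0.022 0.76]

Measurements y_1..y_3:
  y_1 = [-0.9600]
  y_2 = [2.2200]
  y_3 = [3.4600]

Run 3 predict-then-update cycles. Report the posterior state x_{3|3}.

x_post = [2.5895, 0.0844]

step 1: x^-=[0.5707, -1.2779]  P^-=[0.7148 0.1384; 0.1384 0.9699]  S=[0.8852]  K=[0.7872; 0.0139]  nu=[-1.6968]  x^+=[-0.7650, -1.3016]  P^+=[0.1663 0.1287; 0.1287 0.9697]
step 2: x^-=[-0.9112, -1.3696]  P^-=[0.3953 0.2573; 0.2573 1.2006]  S=[0.5387]  K=[0.6717; 0.1879]  nu=[2.9532]  x^+=[1.0725, -0.8147]  P^+=[0.1522 0.1893; 0.1893 1.1816]
step 3: x^-=[0.9344, -0.6401]  P^-=[0.4010 0.3402; 0.3402 1.4162]  S=[0.5264]  K=[0.6776; 0.2966]  nu=[2.4424]  x^+=[2.5895, 0.0844]  P^+=[0.1592 0.2344; 0.2344 1.3699]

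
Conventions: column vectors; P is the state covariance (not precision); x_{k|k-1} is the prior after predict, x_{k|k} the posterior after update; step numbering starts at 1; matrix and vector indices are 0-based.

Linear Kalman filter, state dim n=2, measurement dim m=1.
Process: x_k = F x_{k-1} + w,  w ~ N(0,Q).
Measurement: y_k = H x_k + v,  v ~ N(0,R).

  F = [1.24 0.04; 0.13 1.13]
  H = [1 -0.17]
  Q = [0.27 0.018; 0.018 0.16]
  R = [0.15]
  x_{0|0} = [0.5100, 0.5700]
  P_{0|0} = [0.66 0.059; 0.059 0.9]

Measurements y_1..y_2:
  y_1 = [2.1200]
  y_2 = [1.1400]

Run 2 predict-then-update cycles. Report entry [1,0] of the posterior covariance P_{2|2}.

P_post[1,0] = 0.3508

step 1: x^-=[0.6552, 0.7104]  P^-=[1.2921 0.2480; 0.2480 1.3377]  S=[1.3964]  K=[0.8951; 0.0148]  nu=[1.5856]  x^+=[2.0744, 0.7338]  P^+=[0.1733 0.2296; 0.2296 1.3374]
step 2: x^-=[2.6017, 1.0989]  P^-=[0.5614 0.4293; 0.4293 1.9381]  S=[0.6214]  K=[0.7859; 0.1606]  nu=[-1.2748]  x^+=[1.5997, 0.8942]  P^+=[0.1775 0.3508; 0.3508 1.9221]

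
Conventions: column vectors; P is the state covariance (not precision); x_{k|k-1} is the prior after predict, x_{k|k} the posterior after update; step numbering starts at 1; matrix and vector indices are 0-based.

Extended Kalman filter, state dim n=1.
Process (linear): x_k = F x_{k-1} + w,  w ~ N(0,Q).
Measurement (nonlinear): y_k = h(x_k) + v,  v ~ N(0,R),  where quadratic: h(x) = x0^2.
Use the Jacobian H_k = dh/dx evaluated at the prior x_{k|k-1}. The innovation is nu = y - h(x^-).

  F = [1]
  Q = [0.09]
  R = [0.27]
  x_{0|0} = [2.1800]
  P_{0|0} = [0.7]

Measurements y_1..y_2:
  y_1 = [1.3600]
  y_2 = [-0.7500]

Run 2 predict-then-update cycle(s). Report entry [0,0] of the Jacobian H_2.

step 1: x^-=[2.1800]  P^-=[0.7900]  H_jac=[4.3600]  S=[15.2876]  K=[0.2253]  nu=[-3.3924]  x^+=[1.4157]  P^+=[0.0140]
step 2: x^-=[1.4157]  P^-=[0.1040]  H_jac=[2.8313]  S=[1.1033]  K=[0.2668]  nu=[-2.7541]  x^+=[0.6810]  P^+=[0.0254]

H_jac[0,0] = 2.8313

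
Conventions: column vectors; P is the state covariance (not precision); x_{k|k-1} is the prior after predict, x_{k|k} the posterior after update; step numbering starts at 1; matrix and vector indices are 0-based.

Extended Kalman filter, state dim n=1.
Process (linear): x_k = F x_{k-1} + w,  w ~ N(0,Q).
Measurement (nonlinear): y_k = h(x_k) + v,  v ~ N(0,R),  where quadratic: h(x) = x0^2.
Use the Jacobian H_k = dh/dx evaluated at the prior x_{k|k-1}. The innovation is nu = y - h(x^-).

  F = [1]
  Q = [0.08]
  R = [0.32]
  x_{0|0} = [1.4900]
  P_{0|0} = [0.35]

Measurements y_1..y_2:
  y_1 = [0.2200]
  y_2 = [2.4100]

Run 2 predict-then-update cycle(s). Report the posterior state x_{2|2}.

x_post = [1.3618]

step 1: x^-=[1.4900]  P^-=[0.4300]  H_jac=[2.9800]  S=[4.1386]  K=[0.3096]  nu=[-2.0001]  x^+=[0.8707]  P^+=[0.0332]
step 2: x^-=[0.8707]  P^-=[0.1132]  H_jac=[1.7414]  S=[0.6634]  K=[0.2973]  nu=[1.6518]  x^+=[1.3618]  P^+=[0.0546]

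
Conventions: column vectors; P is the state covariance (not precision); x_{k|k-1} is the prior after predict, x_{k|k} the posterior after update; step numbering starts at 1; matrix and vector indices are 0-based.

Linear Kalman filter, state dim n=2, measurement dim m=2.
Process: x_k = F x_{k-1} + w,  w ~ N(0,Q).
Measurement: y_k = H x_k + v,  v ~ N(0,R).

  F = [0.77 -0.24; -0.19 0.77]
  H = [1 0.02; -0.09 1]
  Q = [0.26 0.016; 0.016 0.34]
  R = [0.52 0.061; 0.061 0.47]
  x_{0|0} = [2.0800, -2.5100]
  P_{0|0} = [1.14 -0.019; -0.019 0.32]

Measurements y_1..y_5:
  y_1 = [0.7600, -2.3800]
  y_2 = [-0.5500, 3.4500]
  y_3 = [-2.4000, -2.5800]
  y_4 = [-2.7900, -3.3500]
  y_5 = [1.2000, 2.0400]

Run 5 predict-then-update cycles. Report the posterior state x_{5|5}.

x_post = [-0.0236, 0.3461]

step 1: x^-=[2.2040, -2.3279]  P^-=[0.9614 -0.2220; -0.2220 0.5764]  S=[1.4727 -0.2356; -0.2356 1.0942]  K=[0.6262 -0.1471; -0.0577 0.5327]  nu=[-1.3974, 0.1463]  x^+=[1.3074, -2.1693]  P^+=[0.3167 -0.0025; -0.0025 0.2466]
step 2: x^-=[1.5273, -1.9188]  P^-=[0.4629 -0.0775; -0.0775 0.4984]  S=[0.9800 -0.0480; -0.0480 0.9861]  K=[0.4660 -0.0981; -0.0439 0.5103]  nu=[-2.0389, 5.5062]  x^+=[0.0370, 0.9807]  P^+=[0.2362 0.0036; 0.0036 0.2375]
step 3: x^-=[-0.2069, 0.7482]  P^-=[0.4124 -0.0602; -0.0602 0.4883]  S=[0.9302 -0.0264; -0.0264 0.9725]  K=[0.4396 -0.0881; -0.0398 0.5066]  nu=[-2.2081, -3.3468]  x^+=[-0.8826, -0.8595]  P^+=[0.2231 0.0055; 0.0055 0.2362]
step 4: x^-=[-0.4734, -0.4941]  P^-=[0.4038 -0.0568; -0.0568 0.4865]  S=[0.9218 -0.0223; -0.0223 0.9700]  K=[0.4348 -0.0860; -0.0388 0.5059]  nu=[-2.3068, -2.8985]  x^+=[-1.2270, -1.8710]  P^+=[0.2207 0.0060; 0.0060 0.2359]
step 5: x^-=[-0.4958, -1.2075]  P^-=[0.4023 -0.0561; -0.0561 0.4861]  S=[0.9202 -0.0215; -0.0215 0.9695]  K=[0.4339 -0.0856; -0.0386 0.5058]  nu=[1.7199, 3.2029]  x^+=[-0.0236, 0.3461]  P^+=[0.2203 0.0061; 0.0061 0.2359]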